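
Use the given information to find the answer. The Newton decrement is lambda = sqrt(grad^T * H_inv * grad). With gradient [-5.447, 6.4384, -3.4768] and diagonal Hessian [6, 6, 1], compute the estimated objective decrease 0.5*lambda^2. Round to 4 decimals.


Step 1: H is diagonal, so H^(-1) * g = [-0.9078, 1.0731, -3.4768].
Step 2: g^T H^(-1) g = sum_i g_i^2 / H_ii
  = (-5.447)^2/6 + (6.4384)^2/6 + (-3.4768)^2/1
  = 4.945 + 6.9088 + 12.0881 = 23.9419
Step 3: Objective decrease = 0.5 * g^T H^(-1) g = 11.971


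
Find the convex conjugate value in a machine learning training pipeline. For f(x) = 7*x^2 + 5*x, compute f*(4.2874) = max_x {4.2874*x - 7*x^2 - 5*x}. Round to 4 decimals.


f*(y) = sup_x {y*x - a*x^2 - b*x} = sup_x {(y-b)*x - a*x^2}
FOC: (y - b) - 2a*x = 0 => x* = (y - b)/(2a)
x* = (4.2874 - 5)/(2*7) = -0.0509
f*(4.2874) = (y-b)^2/(4a) = (4.2874 - 5)^2/(4*7)
= 0.5078/28 = 0.0181


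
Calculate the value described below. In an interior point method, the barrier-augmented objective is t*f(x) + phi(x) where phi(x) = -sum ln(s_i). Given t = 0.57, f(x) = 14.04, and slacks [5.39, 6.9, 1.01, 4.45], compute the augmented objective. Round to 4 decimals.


Step 1: Compute log-barrier.
ln values: [1.6845, 1.9315, 0.01, 1.4929]
phi = -(1.6845 + 1.9315 + 0.01 + 1.4929) = -5.1189
Step 2: Compute augmented objective.
t*f(x) = 0.57*14.04 = 8.0028
Total = 8.0028 - 5.1189 = 2.8839


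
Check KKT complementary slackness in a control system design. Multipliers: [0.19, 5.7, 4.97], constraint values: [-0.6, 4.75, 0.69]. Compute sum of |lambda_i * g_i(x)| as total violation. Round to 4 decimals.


KKT complementary slackness check:
lambda_1 * g_1 = 0.19 * -0.6 = -0.114
lambda_2 * g_2 = 5.7 * 4.75 = 27.075
lambda_3 * g_3 = 4.97 * 0.69 = 3.4293
Total violation = 0.114 + 27.075 + 3.4293 = 30.6183


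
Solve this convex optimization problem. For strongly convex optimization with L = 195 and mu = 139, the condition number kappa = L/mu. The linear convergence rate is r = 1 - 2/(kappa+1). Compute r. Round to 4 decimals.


Step 1: Compute the condition number.
kappa = L/mu = 195/139 = 1.4029
Step 2: Compute the convergence rate.
r = 1 - 2/(kappa + 1) = 1 - 2*mu/(L + mu) = (L - mu)/(L + mu) = 56/334 = 0.1677


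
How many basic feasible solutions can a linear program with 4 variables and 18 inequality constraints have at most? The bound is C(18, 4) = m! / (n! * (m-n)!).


Each vertex corresponds to some choice of n active constraints out of m, so the number of vertices is at most C(m, n) = m! / (n!(m-n)!).
m = 18, n = 4
Numerator: 18 * 17 * 16 * 15
Denominator: 4! = 24
C(18, 4) = 3060


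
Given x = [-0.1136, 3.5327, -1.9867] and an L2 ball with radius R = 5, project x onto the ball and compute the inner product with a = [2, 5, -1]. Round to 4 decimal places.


Step 1: Compute ||x|| (intermediates to 6 decimals).
||x|| = sqrt((-0.1136)^2 + 3.5327^2 + (-1.9867)^2) = 4.054609
Step 2: Project.
Since ||x|| <= R, proj = x (no scaling needed).
proj(x) = [-0.1136, 3.5327, -1.9867]
Step 3: Dot product.
a^T * proj(x) = 2*(-0.1136) + 5*3.5327 - 1*(-1.9867) = 19.423


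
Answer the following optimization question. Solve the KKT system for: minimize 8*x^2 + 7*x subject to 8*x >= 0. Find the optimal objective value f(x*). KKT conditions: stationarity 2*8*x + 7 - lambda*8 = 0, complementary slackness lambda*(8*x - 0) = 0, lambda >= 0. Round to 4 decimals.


Step 1: Try lambda = 0 (constraint inactive).
x_unc = -7/(2*8) = -0.4375
Check: 8*-0.4375 = -3.5 < 0 -- violated!
Step 2: Constraint must be active: 8*x = 0
x* = 0/8 = 0.0
lambda = (2*8*0.0 + 7)/8 = 0.875
Step 3: Compute optimal value.
f(x*) = 8*0.0^2 + 7*0.0 = 0.0


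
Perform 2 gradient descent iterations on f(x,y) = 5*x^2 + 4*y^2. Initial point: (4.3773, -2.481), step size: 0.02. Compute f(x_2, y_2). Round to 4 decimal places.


Gradient descent on f(x,y) = 5*x^2 + 4*y^2.
Starting point: (4.3773, -2.481), alpha = 0.02
Step 1: grad_x = 2*5*4.3773 = 43.773, grad_y = 2*4*-2.481 = -19.848
  x_1 = 4.3773 - 0.02*43.773 = 3.5018
  y_1 = -2.481 - 0.02*-19.848 = -2.084
Step 2: grad_x = 2*5*3.5018 = 35.0184, grad_y = 2*4*-2.084 = -16.6723
  x_2 = 3.5018 - 0.02*35.0184 = 2.8015
  y_2 = -2.084 - 0.02*-16.6723 = -1.7506
f(2.8015, -1.7506) = 5*2.8015^2 + 4*(-1.7506)^2 = 51.4995


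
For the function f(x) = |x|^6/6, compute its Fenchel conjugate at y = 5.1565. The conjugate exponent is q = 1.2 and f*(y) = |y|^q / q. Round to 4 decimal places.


The conjugate exponent q satisfies 1/p + 1/q = 1.
p = 6, so q = 6/(6 - 1) = 1.2
|y|^q = 5.1565^1.2 = 7.1586
f*(5.1565) = 7.1586 / 1.2 = 5.9655


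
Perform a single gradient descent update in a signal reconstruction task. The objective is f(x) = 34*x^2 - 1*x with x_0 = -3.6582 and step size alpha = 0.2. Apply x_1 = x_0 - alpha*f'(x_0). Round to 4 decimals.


We compute the gradient at x_0 and apply the update.
f'(x) = 68*x - 1
f'(-3.6582) = 68*-3.6582 - 1 = -249.7576
x_1 = -3.6582 - 0.2*-249.7576 = 46.2933


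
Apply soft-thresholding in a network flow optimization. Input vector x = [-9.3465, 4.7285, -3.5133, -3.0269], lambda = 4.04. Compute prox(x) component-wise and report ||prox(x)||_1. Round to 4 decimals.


Soft-thresholding with lambda = 4.04:
prox(-9.3465) = sign(-9.3465)*max(|-9.3465| - 4.04, 0) = -5.3065
prox(4.7285) = sign(4.7285)*max(|4.7285| - 4.04, 0) = 0.6885
prox(-3.5133) = sign(-3.5133)*max(|-3.5133| - 4.04, 0) = 0.0
prox(-3.0269) = sign(-3.0269)*max(|-3.0269| - 4.04, 0) = 0.0
prox(x) = [-5.3065, 0.6885, 0.0, 0.0]
||prox(x)||_1 = 5.3065 + 0.6885 + 0.0 + 0.0 = 5.995


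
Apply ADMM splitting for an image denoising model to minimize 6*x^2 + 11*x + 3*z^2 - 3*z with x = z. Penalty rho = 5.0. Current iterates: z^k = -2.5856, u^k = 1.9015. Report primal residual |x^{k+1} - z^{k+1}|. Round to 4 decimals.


ADMM iteration with rho = 5.0, z^k = -2.5856, u^k = 1.9015
Step 1: x-update.
Minimize 6*x^2 + 11*x + (5.0/2)*(x + 2.5856 + 1.9015)^2
FOC: (2*6 + 5.0)*x = -11 + 5.0*(-2.5856 - 1.9015)
x^{k+1} = -1.9668
Step 2: z-update.
Minimize 3*z^2 - 3*z + (5.0/2)*(-1.9668 - z + 1.9015)^2
FOC: (2*3 + 5.0)*z = 3 + 5.0*(-1.9668 + 1.9015)
z^{k+1} = 0.243
Step 3: u-update.
u^{k+1} = 1.9015 - 1.9668 - 0.243 = -0.3083
Step 4: Primal residual = |-1.9668 - 0.243| = 2.2098


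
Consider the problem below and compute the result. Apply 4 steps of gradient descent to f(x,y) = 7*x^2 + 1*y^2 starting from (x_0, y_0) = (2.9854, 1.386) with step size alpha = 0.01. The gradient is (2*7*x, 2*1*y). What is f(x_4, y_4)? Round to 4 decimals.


Gradient descent on f(x,y) = 7*x^2 + 1*y^2.
Starting point: (2.9854, 1.386), alpha = 0.01
Step 1: grad_x = 2*7*2.9854 = 41.7956, grad_y = 2*1*1.386 = 2.772
  x_1 = 2.9854 - 0.01*41.7956 = 2.5674
  y_1 = 1.386 - 0.01*2.772 = 1.3583
Step 2: grad_x = 2*7*2.5674 = 35.9442, grad_y = 2*1*1.3583 = 2.7166
  x_2 = 2.5674 - 0.01*35.9442 = 2.208
  y_2 = 1.3583 - 0.01*2.7166 = 1.3311
Step 3: grad_x = 2*7*2.208 = 30.912, grad_y = 2*1*1.3311 = 2.6622
  x_3 = 2.208 - 0.01*30.912 = 1.8989
  y_3 = 1.3311 - 0.01*2.6622 = 1.3045
Step 4: grad_x = 2*7*1.8989 = 26.5843, grad_y = 2*1*1.3045 = 2.609
  x_4 = 1.8989 - 0.01*26.5843 = 1.633
  y_4 = 1.3045 - 0.01*2.609 = 1.2784
f(1.633, 1.2784) = 7*1.633^2 + 1*1.2784^2 = 20.302


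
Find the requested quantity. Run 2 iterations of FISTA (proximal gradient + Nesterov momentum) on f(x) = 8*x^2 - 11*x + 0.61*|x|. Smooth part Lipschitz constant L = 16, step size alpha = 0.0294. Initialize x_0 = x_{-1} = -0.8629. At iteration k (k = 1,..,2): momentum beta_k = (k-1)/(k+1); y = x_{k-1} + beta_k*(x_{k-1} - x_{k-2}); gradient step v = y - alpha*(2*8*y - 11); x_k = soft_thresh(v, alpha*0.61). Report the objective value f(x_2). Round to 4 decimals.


FISTA on f(x) = 8*x^2 - 11*x + 0.61*|x|
L = 16, alpha = 0.0294
Iteration 1: beta = 0.0, y = -0.8629 + 0.0*(-0.8629 + 0.8629) = -0.8629
  grad(y) = -24.8064, v = y - alpha*grad = -0.1336
  prox(v) = soft_thresh(-0.1336, 0.0179) = -0.1157
Iteration 2: beta = 0.3333, y = -0.1157 + 0.3333*(-0.1157 + 0.8629) = 0.1334
  grad(y) = -8.8652, v = y - alpha*grad = 0.3941
  prox(v) = soft_thresh(0.3941, 0.0179) = 0.3761
f(x_2) = 8*0.3761^2 - 11*0.3761 + 0.61*|0.3761| = -2.7762


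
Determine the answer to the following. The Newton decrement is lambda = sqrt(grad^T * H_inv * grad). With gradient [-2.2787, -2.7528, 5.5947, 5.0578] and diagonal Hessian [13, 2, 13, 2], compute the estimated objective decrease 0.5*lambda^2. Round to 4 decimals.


Step 1: H is diagonal, so H^(-1) * g = [-0.1753, -1.3764, 0.4304, 2.5289].
Step 2: g^T H^(-1) g = sum_i g_i^2 / H_ii
  = (-2.2787)^2/13 + (-2.7528)^2/2 + (5.5947)^2/13 + (5.0578)^2/2
  = 0.3994 + 3.789 + 2.4077 + 12.7907 = 19.3868
Step 3: Objective decrease = 0.5 * g^T H^(-1) g = 9.6934


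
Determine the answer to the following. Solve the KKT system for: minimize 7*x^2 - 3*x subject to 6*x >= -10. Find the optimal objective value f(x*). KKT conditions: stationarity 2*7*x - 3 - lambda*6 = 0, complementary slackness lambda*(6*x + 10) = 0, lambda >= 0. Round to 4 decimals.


Step 1: Try lambda = 0 (constraint inactive).
Stationarity: 2*7*x - 3 = 0
x* = 3/(2*7) = 3/14 = 0.2143 (rounded; the exact value 3/14 is used below)
Check constraint: 6*0.2143 = 1.2858 >= -10 -- satisfied.
Step 2: Compute optimal value.
f(x*) = 7*(3/14)^2 - 3*(3/14) = -0.3214


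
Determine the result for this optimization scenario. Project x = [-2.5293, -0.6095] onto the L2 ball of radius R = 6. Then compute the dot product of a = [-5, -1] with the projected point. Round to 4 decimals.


Step 1: Compute ||x|| (intermediates to 6 decimals).
||x|| = sqrt((-2.5293)^2 + (-0.6095)^2) = 2.601701
Step 2: Project.
Since ||x|| <= R, proj = x (no scaling needed).
proj(x) = [-2.5293, -0.6095]
Step 3: Dot product.
a^T * proj(x) = -5*(-2.5293) - 1*(-0.6095) = 13.256


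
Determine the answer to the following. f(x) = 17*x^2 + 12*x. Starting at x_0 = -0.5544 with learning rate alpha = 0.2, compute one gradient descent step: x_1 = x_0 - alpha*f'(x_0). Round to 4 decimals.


We compute the gradient at x_0 and apply the update.
f'(x) = 34*x + 12
f'(-0.5544) = 34*-0.5544 + 12 = -6.8496
x_1 = -0.5544 - 0.2*-6.8496 = 0.8155


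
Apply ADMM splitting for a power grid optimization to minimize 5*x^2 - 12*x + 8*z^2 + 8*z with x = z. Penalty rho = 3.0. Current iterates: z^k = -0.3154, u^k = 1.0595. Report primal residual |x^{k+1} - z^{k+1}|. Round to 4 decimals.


ADMM iteration with rho = 3.0, z^k = -0.3154, u^k = 1.0595
Step 1: x-update.
Minimize 5*x^2 - 12*x + (3.0/2)*(x + 0.3154 + 1.0595)^2
FOC: (2*5 + 3.0)*x = 12 + 3.0*(-0.3154 - 1.0595)
x^{k+1} = 0.6058
Step 2: z-update.
Minimize 8*z^2 + 8*z + (3.0/2)*(0.6058 - z + 1.0595)^2
FOC: (2*8 + 3.0)*z = -8 + 3.0*(0.6058 + 1.0595)
z^{k+1} = -0.1581
Step 3: u-update.
u^{k+1} = 1.0595 + 0.6058 + 0.1581 = 1.8234
Step 4: Primal residual = |0.6058 + 0.1581| = 0.7639


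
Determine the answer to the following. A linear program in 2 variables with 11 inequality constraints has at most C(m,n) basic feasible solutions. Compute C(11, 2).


Each vertex corresponds to some choice of n active constraints out of m, so the number of vertices is at most C(m, n) = m! / (n!(m-n)!).
m = 11, n = 2
Numerator: 11 * 10
Denominator: 2! = 2
C(11, 2) = 55


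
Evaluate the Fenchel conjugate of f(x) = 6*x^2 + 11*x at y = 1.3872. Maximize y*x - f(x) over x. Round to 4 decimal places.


f*(y) = sup_x {y*x - a*x^2 - b*x} = sup_x {(y-b)*x - a*x^2}
FOC: (y - b) - 2a*x = 0 => x* = (y - b)/(2a)
x* = (1.3872 - 11)/(2*6) = -0.8011
f*(1.3872) = (y-b)^2/(4a) = (1.3872 - 11)^2/(4*6)
= 92.4059/24 = 3.8502


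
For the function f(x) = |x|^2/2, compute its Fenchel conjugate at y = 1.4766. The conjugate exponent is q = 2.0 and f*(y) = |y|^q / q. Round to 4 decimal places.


The conjugate exponent q satisfies 1/p + 1/q = 1.
p = 2, so q = 2/(2 - 1) = 2.0
|y|^q = 1.4766^2.0 = 2.1803
f*(1.4766) = 2.1803 / 2.0 = 1.0902


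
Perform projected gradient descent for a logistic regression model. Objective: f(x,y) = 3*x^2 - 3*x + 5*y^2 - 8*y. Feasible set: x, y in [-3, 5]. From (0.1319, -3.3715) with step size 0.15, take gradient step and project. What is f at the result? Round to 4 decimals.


Step 1: Compute gradient at (0.1319, -3.3715).
grad_x = 2*3*0.1319 - 3 = -2.2086
grad_y = 2*5*-3.3715 - 8 = -41.715
Step 2: Gradient step.
x_raw = 0.1319 - 0.15*-2.2086 = 0.4632
y_raw = -3.3715 - 0.15*-41.715 = 2.8858
Step 3: Project onto [-3, 5].
x_proj = clip(0.4632) = 0.4632
y_proj = clip(2.8858) = 2.8858
Step 4: Evaluate f.
f(0.4632, 2.8858) = 17.8058


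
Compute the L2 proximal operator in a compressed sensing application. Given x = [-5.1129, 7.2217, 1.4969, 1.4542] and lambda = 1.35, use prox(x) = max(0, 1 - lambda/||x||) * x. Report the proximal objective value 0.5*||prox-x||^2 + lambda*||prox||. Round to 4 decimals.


Step 1: Compute ||x||.
||x|| = 9.0912
Step 2: Compute scaling factor.
scale = max(0, 1 - 1.35/9.0912) = 0.8515
Step 3: prox(x) = [-4.3537, 6.1493, 1.2746, 1.2383]
||prox(x)|| = 7.7412
Step 4: Proximal objective.
0.5*||prox-x||^2 = 0.9113
lambda*||prox|| = 10.4506
Total = 11.3619


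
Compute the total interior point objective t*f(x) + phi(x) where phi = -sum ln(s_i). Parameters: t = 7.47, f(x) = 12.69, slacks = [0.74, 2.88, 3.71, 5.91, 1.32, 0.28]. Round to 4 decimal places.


Step 1: Compute log-barrier.
ln values: [-0.3011, 1.0578, 1.311, 1.7766, 0.2776, -1.273]
phi = -(-0.3011 + 1.0578 + 1.311 + 1.7766 + 0.2776 - 1.273) = -2.849
Step 2: Compute augmented objective.
t*f(x) = 7.47*12.69 = 94.7943
Total = 94.7943 - 2.849 = 91.9453


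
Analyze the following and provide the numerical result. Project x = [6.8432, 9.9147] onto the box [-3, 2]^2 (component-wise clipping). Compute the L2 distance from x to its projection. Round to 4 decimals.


Project each component onto [-3, 2].
clip(6.8432) = 2.0, clip(9.9147) = 2.0
Projection = [2.0, 2.0]
Squared diffs: [23.4566, 62.6425]
Distance = sqrt(86.0991) = 9.279


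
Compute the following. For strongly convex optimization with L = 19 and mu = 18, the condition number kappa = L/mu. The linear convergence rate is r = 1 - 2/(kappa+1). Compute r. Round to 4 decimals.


Step 1: Compute the condition number.
kappa = L/mu = 19/18 = 1.0556
Step 2: Compute the convergence rate.
r = 1 - 2/(kappa + 1) = 1 - 2*mu/(L + mu) = (L - mu)/(L + mu) = 1/37 = 0.027


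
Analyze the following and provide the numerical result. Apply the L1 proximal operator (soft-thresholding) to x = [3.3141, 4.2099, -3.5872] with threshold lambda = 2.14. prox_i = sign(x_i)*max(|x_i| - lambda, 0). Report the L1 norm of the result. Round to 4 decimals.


Soft-thresholding with lambda = 2.14:
prox(3.3141) = sign(3.3141)*max(|3.3141| - 2.14, 0) = 1.1741
prox(4.2099) = sign(4.2099)*max(|4.2099| - 2.14, 0) = 2.0699
prox(-3.5872) = sign(-3.5872)*max(|-3.5872| - 2.14, 0) = -1.4472
prox(x) = [1.1741, 2.0699, -1.4472]
||prox(x)||_1 = 1.1741 + 2.0699 + 1.4472 = 4.6912


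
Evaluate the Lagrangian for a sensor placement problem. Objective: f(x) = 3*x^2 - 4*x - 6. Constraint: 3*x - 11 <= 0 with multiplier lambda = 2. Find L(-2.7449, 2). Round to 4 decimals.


Step 1: Evaluate f(x).
f(-2.7449) = 3*(-2.7449)^2 - 4*(-2.7449) - 6 = 27.583
Step 2: Evaluate g(x).
g(-2.7449) = 3*-2.7449 - 11 = -19.2347
Step 3: Compute Lagrangian.
L = 27.583 + 2*-19.2347 = -10.8864


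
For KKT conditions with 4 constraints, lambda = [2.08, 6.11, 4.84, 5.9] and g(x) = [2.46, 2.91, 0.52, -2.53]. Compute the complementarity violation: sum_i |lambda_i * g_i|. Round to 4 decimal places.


KKT complementary slackness check:
lambda_1 * g_1 = 2.08 * 2.46 = 5.1168
lambda_2 * g_2 = 6.11 * 2.91 = 17.7801
lambda_3 * g_3 = 4.84 * 0.52 = 2.5168
lambda_4 * g_4 = 5.9 * -2.53 = -14.927
Total violation = 5.1168 + 17.7801 + 2.5168 + 14.927 = 40.3407


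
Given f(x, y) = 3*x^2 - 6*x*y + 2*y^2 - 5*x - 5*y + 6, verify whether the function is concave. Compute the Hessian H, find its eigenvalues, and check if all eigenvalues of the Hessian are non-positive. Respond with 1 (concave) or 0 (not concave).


The Hessian of f(x,y) = 3*x^2 - 6*x*y + 2*y^2 - 5*x - 5*y + 6 is:
H = [[6, -6], [-6, 4]]
Trace = 6 + 4 = 10
Determinant = 6*4 - (-6)^2 = -12
Discriminant = (10)^2 - 4*-12 = 148.0
Eigenvalues: lambda_1 = -1.0828, lambda_2 = 11.0828
The function is not concave.

0


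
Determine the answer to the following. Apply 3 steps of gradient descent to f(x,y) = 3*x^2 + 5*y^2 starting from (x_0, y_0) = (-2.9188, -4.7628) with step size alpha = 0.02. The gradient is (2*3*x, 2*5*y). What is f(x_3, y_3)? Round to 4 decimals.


Gradient descent on f(x,y) = 3*x^2 + 5*y^2.
Starting point: (-2.9188, -4.7628), alpha = 0.02
Step 1: grad_x = 2*3*-2.9188 = -17.5128, grad_y = 2*5*-4.7628 = -47.628
  x_1 = -2.9188 - 0.02*-17.5128 = -2.5685
  y_1 = -4.7628 - 0.02*-47.628 = -3.8102
Step 2: grad_x = 2*3*-2.5685 = -15.4113, grad_y = 2*5*-3.8102 = -38.1024
  x_2 = -2.5685 - 0.02*-15.4113 = -2.2603
  y_2 = -3.8102 - 0.02*-38.1024 = -3.0482
Step 3: grad_x = 2*3*-2.2603 = -13.5619, grad_y = 2*5*-3.0482 = -30.4819
  x_3 = -2.2603 - 0.02*-13.5619 = -1.9891
  y_3 = -3.0482 - 0.02*-30.4819 = -2.4386
f(-1.9891, -2.4386) = 3*(-1.9891)^2 + 5*(-2.4386)^2 = 41.602


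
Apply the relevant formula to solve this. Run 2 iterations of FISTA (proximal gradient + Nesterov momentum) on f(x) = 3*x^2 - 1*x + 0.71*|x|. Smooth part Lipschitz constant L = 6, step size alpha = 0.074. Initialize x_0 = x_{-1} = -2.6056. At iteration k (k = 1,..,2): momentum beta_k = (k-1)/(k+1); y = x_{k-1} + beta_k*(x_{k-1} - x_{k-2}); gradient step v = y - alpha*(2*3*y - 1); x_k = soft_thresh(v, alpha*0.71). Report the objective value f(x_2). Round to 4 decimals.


FISTA on f(x) = 3*x^2 - 1*x + 0.71*|x|
L = 6, alpha = 0.074
Iteration 1: beta = 0.0, y = -2.6056 + 0.0*(-2.6056 + 2.6056) = -2.6056
  grad(y) = -16.6336, v = y - alpha*grad = -1.3747
  prox(v) = soft_thresh(-1.3747, 0.0525) = -1.3222
Iteration 2: beta = 0.3333, y = -1.3222 + 0.3333*(-1.3222 + 2.6056) = -0.8944
  grad(y) = -6.3662, v = y - alpha*grad = -0.4233
  prox(v) = soft_thresh(-0.4233, 0.0525) = -0.3707
f(x_2) = 3*(-0.3707)^2 - 1*(-0.3707) + 0.71*|-0.3707| = 1.0463


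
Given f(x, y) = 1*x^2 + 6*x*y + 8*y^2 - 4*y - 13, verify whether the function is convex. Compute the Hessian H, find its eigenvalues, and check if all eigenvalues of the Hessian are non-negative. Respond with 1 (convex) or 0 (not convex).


The Hessian of f(x,y) = 1*x^2 + 6*x*y + 8*y^2 - 4*y - 13 is:
H = [[2, 6], [6, 16]]
Trace = 2 + 16 = 18
Determinant = 2*16 - (6)^2 = -4
Discriminant = (18)^2 - 4*-4 = 340.0
Eigenvalues: lambda_1 = -0.2195, lambda_2 = 18.2195
The function is not convex.

0


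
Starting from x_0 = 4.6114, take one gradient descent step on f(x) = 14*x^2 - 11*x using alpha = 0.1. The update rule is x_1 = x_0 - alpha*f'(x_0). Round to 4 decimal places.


We compute the gradient at x_0 and apply the update.
f'(x) = 28*x - 11
f'(4.6114) = 28*4.6114 - 11 = 118.1192
x_1 = 4.6114 - 0.1*118.1192 = -7.2005


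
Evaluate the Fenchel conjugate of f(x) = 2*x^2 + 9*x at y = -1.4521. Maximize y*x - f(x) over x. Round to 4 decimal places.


f*(y) = sup_x {y*x - a*x^2 - b*x} = sup_x {(y-b)*x - a*x^2}
FOC: (y - b) - 2a*x = 0 => x* = (y - b)/(2a)
x* = (-1.4521 - 9)/(2*2) = -2.613
f*(-1.4521) = (y-b)^2/(4a) = (-1.4521 - 9)^2/(4*2)
= 109.2464/8 = 13.6558


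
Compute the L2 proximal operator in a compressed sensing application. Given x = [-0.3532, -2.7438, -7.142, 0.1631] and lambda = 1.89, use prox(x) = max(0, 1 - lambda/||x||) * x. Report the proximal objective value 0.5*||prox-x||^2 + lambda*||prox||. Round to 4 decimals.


Step 1: Compute ||x||.
||x|| = 7.6608
Step 2: Compute scaling factor.
scale = max(0, 1 - 1.89/7.6608) = 0.7533
Step 3: prox(x) = [-0.2661, -2.0669, -5.38, 0.1229]
||prox(x)|| = 5.7708
Step 4: Proximal objective.
0.5*||prox-x||^2 = 1.7861
lambda*||prox|| = 10.9068
Total = 12.6929


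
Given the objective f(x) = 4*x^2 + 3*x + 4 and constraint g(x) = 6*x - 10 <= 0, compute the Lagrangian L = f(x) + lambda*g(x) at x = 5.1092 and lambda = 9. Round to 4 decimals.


Step 1: Evaluate f(x).
f(5.1092) = 4*5.1092^2 + 3*5.1092 + 4 = 123.7433
Step 2: Evaluate g(x).
g(5.1092) = 6*5.1092 - 10 = 20.6552
Step 3: Compute Lagrangian.
L = 123.7433 + 9*20.6552 = 309.6401


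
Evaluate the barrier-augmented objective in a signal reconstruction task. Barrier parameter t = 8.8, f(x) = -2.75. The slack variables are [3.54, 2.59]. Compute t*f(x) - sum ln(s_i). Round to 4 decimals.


Step 1: Compute log-barrier.
ln values: [1.2641, 0.9517]
phi = -(1.2641 + 0.9517) = -2.2158
Step 2: Compute augmented objective.
t*f(x) = 8.8*-2.75 = -24.2
Total = -24.2 - 2.2158 = -26.4158


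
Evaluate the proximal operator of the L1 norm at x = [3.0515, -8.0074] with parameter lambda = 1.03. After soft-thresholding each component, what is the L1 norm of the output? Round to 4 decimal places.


Soft-thresholding with lambda = 1.03:
prox(3.0515) = sign(3.0515)*max(|3.0515| - 1.03, 0) = 2.0215
prox(-8.0074) = sign(-8.0074)*max(|-8.0074| - 1.03, 0) = -6.9774
prox(x) = [2.0215, -6.9774]
||prox(x)||_1 = 2.0215 + 6.9774 = 8.9989


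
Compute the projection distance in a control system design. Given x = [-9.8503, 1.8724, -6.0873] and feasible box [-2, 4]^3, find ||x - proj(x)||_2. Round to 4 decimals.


Project each component onto [-2, 4].
clip(-9.8503) = -2.0, clip(1.8724) = 1.8724, clip(-6.0873) = -2.0
Projection = [-2.0, 1.8724, -2.0]
Squared diffs: [61.6272, 0.0, 16.706]
Distance = sqrt(78.3332) = 8.8506


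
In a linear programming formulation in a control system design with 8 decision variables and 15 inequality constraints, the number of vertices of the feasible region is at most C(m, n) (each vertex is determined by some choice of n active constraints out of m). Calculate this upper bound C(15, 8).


Each vertex corresponds to some choice of n active constraints out of m, so the number of vertices is at most C(m, n) = m! / (n!(m-n)!).
m = 15, n = 8
Numerator: 15 * 14 * 13 * 12 * 11 * 10 * 9 * 8
Denominator: 8! = 40320
C(15, 8) = 6435


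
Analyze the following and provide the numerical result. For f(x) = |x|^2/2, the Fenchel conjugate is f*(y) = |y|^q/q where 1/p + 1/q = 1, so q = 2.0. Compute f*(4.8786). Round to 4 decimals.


The conjugate exponent q satisfies 1/p + 1/q = 1.
p = 2, so q = 2/(2 - 1) = 2.0
|y|^q = 4.8786^2.0 = 23.8007
f*(4.8786) = 23.8007 / 2.0 = 11.9004


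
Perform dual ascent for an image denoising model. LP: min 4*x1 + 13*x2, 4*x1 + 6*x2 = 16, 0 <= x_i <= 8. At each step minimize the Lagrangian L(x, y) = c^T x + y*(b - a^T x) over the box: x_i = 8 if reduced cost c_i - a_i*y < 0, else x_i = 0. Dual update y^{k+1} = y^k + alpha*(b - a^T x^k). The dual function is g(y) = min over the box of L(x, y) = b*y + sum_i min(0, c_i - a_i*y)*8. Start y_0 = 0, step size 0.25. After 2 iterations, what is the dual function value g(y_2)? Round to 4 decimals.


Dual ascent for LP: min 4*x1 + 13*x2, 4*x1 + 6*x2 = 16, 0 <= x_i <= 8
Step 1: y^k = 0.0, reduced costs: (4.0, 13.0)
  x^k = (0.0, 0.0), subgradient = b - a^T x = 16.0
  y^{k+1} = 0.0 + 0.25*16.0 = 4.0
Step 2: y^k = 4.0, reduced costs: (-12.0, -11.0)
  x^k = (8.0, 8.0), subgradient = b - a^T x = -64.0
  y^{k+1} = 4.0 + 0.25*-64.0 = -12.0
Dual objective at y_2 = -12.0: reduced costs (52.0, 85.0), box minimizer x = (0.0, 0.0)
g(y_2) = b*y + (c1 - a1*y)*x1 + (c2 - a2*y)*x2 = 16*(-12.0) + 52.0*0.0 + 85.0*0.0 = -192.0 + 0.0 + 0.0 = -192.0


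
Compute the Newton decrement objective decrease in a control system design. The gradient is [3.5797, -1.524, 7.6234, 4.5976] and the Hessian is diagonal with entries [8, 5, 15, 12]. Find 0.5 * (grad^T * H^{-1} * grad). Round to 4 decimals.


Step 1: H is diagonal, so H^(-1) * g = [0.4475, -0.3048, 0.5082, 0.3831].
Step 2: g^T H^(-1) g = sum_i g_i^2 / H_ii
  = (3.5797)^2/8 + (-1.524)^2/5 + (7.6234)^2/15 + (4.5976)^2/12
  = 1.6018 + 0.4645 + 3.8744 + 1.7615 = 7.7022
Step 3: Objective decrease = 0.5 * g^T H^(-1) g = 3.8511


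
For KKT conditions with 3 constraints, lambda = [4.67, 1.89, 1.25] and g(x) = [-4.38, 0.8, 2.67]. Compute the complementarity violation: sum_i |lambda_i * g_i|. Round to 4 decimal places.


KKT complementary slackness check:
lambda_1 * g_1 = 4.67 * -4.38 = -20.4546
lambda_2 * g_2 = 1.89 * 0.8 = 1.512
lambda_3 * g_3 = 1.25 * 2.67 = 3.3375
Total violation = 20.4546 + 1.512 + 3.3375 = 25.3041


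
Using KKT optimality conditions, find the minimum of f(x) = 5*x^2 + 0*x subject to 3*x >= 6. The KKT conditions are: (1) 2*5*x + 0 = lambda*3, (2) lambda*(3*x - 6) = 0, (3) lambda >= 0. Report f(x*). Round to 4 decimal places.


Step 1: Try lambda = 0 (constraint inactive).
x_unc = 0/(2*5) = 0.0
Check: 3*0.0 = 0.0 < 6 -- violated!
Step 2: Constraint must be active: 3*x = 6
x* = 6/3 = 2.0
lambda = (2*5*2.0 + 0)/3 = 6.6667
Step 3: Compute optimal value.
f(x*) = 5*2.0^2 + 0*2.0 = 20.0


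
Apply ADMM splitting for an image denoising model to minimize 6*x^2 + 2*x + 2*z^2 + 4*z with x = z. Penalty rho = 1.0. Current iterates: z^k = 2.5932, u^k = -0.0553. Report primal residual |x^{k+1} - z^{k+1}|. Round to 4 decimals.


ADMM iteration with rho = 1.0, z^k = 2.5932, u^k = -0.0553
Step 1: x-update.
Minimize 6*x^2 + 2*x + (1.0/2)*(x - 2.5932 - 0.0553)^2
FOC: (2*6 + 1.0)*x = -2 + 1.0*(2.5932 + 0.0553)
x^{k+1} = 0.0499
Step 2: z-update.
Minimize 2*z^2 + 4*z + (1.0/2)*(0.0499 - z - 0.0553)^2
FOC: (2*2 + 1.0)*z = -4 + 1.0*(0.0499 - 0.0553)
z^{k+1} = -0.8011
Step 3: u-update.
u^{k+1} = -0.0553 + 0.0499 + 0.8011 = 0.7957
Step 4: Primal residual = |0.0499 + 0.8011| = 0.851


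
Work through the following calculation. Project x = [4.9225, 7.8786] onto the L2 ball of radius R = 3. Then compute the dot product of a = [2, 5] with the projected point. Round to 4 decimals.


Step 1: Compute ||x|| (intermediates to 6 decimals).
||x|| = sqrt(4.9225^2 + 7.8786^2) = 9.289959
Step 2: Project.
Since ||x|| > R, scale = R/||x|| = 3/9.289959 = 0.322929, proj(x) = scale * x
proj(x) = [1.589618, 2.544228]
Step 3: Dot product.
a^T * proj(x) = 2*1.589618 + 5*2.544228 = 15.9004


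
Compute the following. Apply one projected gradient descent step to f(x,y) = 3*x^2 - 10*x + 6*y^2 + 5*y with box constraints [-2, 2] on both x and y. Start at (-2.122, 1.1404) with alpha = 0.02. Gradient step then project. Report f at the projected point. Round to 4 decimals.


Step 1: Compute gradient at (-2.122, 1.1404).
grad_x = 2*3*-2.122 - 10 = -22.732
grad_y = 2*6*1.1404 + 5 = 18.6848
Step 2: Gradient step.
x_raw = -2.122 - 0.02*-22.732 = -1.6674
y_raw = 1.1404 - 0.02*18.6848 = 0.7667
Step 3: Project onto [-2, 2].
x_proj = clip(-1.6674) = -1.6674
y_proj = clip(0.7667) = 0.7667
Step 4: Evaluate f.
f(-1.6674, 0.7667) = 32.3744


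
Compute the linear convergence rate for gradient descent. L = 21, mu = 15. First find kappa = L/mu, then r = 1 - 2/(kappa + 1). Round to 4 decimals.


Step 1: Compute the condition number.
kappa = L/mu = 21/15 = 1.4
Step 2: Compute the convergence rate.
r = 1 - 2/(kappa + 1) = 1 - 2*mu/(L + mu) = (L - mu)/(L + mu) = 6/36 = 0.1667


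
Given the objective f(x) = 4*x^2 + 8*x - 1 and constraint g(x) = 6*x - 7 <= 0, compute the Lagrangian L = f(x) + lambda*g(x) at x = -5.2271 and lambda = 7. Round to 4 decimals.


Step 1: Evaluate f(x).
f(-5.2271) = 4*(-5.2271)^2 + 8*(-5.2271) - 1 = 66.4735
Step 2: Evaluate g(x).
g(-5.2271) = 6*-5.2271 - 7 = -38.3626
Step 3: Compute Lagrangian.
L = 66.4735 + 7*-38.3626 = -202.0647


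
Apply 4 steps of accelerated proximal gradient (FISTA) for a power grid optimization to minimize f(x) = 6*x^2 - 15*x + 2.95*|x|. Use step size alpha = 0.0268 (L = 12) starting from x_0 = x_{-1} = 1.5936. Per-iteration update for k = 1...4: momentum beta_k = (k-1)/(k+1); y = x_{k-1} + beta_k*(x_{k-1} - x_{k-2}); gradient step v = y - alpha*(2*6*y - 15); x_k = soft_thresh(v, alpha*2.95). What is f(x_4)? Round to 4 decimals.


FISTA on f(x) = 6*x^2 - 15*x + 2.95*|x|
L = 12, alpha = 0.0268
Iteration 1: beta = 0.0, y = 1.5936 + 0.0*(1.5936 - 1.5936) = 1.5936
  grad(y) = 4.1232, v = y - alpha*grad = 1.4831
  prox(v) = soft_thresh(1.4831, 0.0791) = 1.404
Iteration 2: beta = 0.3333, y = 1.404 + 0.3333*(1.404 - 1.5936) = 1.3409
  grad(y) = 1.0902, v = y - alpha*grad = 1.3116
  prox(v) = soft_thresh(1.3116, 0.0791) = 1.2326
Iteration 3: beta = 0.5, y = 1.2326 + 0.5*(1.2326 - 1.404) = 1.1468
  grad(y) = -1.2379, v = y - alpha*grad = 1.18
  prox(v) = soft_thresh(1.18, 0.0791) = 1.101
Iteration 4: beta = 0.6, y = 1.101 + 0.6*(1.101 - 1.2326) = 1.022
  grad(y) = -2.7362, v = y - alpha*grad = 1.0953
  prox(v) = soft_thresh(1.0953, 0.0791) = 1.0163
f(x_4) = 6*1.0163^2 - 15*1.0163 + 2.95*|1.0163| = -6.0492


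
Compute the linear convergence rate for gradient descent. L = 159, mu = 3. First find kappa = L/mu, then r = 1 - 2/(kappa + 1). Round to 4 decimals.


Step 1: Compute the condition number.
kappa = L/mu = 159/3 = 53.0
Step 2: Compute the convergence rate.
r = 1 - 2/(kappa + 1) = 1 - 2*mu/(L + mu) = (L - mu)/(L + mu) = 156/162 = 0.963


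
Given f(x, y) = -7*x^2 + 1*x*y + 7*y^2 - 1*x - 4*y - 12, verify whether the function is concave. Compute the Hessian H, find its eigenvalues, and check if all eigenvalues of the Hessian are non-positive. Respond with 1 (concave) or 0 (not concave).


The Hessian of f(x,y) = -7*x^2 + 1*x*y + 7*y^2 - 1*x - 4*y - 12 is:
H = [[-14, 1], [1, 14]]
Trace = -14 + 14 = 0
Determinant = -14*14 - (1)^2 = -197
Discriminant = (0)^2 - 4*-197 = 788.0
Eigenvalues: lambda_1 = -14.0357, lambda_2 = 14.0357
The function is not concave.

0


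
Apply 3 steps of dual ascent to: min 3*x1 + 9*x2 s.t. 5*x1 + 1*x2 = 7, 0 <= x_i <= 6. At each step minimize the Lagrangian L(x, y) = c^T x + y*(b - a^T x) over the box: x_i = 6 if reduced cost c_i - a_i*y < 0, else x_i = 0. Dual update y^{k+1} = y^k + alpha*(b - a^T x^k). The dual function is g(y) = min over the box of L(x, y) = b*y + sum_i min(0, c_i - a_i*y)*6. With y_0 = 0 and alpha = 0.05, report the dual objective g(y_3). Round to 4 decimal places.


Dual ascent for LP: min 3*x1 + 9*x2, 5*x1 + 1*x2 = 7, 0 <= x_i <= 6
Step 1: y^k = 0.0, reduced costs: (3.0, 9.0)
  x^k = (0.0, 0.0), subgradient = b - a^T x = 7.0
  y^{k+1} = 0.0 + 0.05*7.0 = 0.35
Step 2: y^k = 0.35, reduced costs: (1.25, 8.65)
  x^k = (0.0, 0.0), subgradient = b - a^T x = 7.0
  y^{k+1} = 0.35 + 0.05*7.0 = 0.7
Step 3: y^k = 0.7, reduced costs: (-0.5, 8.3)
  x^k = (6.0, 0.0), subgradient = b - a^T x = -23.0
  y^{k+1} = 0.7 + 0.05*-23.0 = -0.45
Dual objective at y_3 = -0.45: reduced costs (5.25, 9.45), box minimizer x = (0.0, 0.0)
g(y_3) = b*y + (c1 - a1*y)*x1 + (c2 - a2*y)*x2 = 7*(-0.45) + 5.25*0.0 + 9.45*0.0 = -3.15 + 0.0 + 0.0 = -3.15


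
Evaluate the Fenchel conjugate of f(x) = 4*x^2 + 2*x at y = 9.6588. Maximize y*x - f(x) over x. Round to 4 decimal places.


f*(y) = sup_x {y*x - a*x^2 - b*x} = sup_x {(y-b)*x - a*x^2}
FOC: (y - b) - 2a*x = 0 => x* = (y - b)/(2a)
x* = (9.6588 - 2)/(2*4) = 0.9574
f*(9.6588) = (y-b)^2/(4a) = (9.6588 - 2)^2/(4*4)
= 58.6572/16 = 3.6661


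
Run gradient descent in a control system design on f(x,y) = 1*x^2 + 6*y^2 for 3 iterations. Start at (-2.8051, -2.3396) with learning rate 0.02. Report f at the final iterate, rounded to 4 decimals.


Gradient descent on f(x,y) = 1*x^2 + 6*y^2.
Starting point: (-2.8051, -2.3396), alpha = 0.02
Step 1: grad_x = 2*1*-2.8051 = -5.6102, grad_y = 2*6*-2.3396 = -28.0752
  x_1 = -2.8051 - 0.02*-5.6102 = -2.6929
  y_1 = -2.3396 - 0.02*-28.0752 = -1.7781
Step 2: grad_x = 2*1*-2.6929 = -5.3858, grad_y = 2*6*-1.7781 = -21.3372
  x_2 = -2.6929 - 0.02*-5.3858 = -2.5852
  y_2 = -1.7781 - 0.02*-21.3372 = -1.3514
Step 3: grad_x = 2*1*-2.5852 = -5.1704, grad_y = 2*6*-1.3514 = -16.2162
  x_3 = -2.5852 - 0.02*-5.1704 = -2.4818
  y_3 = -1.3514 - 0.02*-16.2162 = -1.027
f(-2.4818, -1.027) = 1*(-2.4818)^2 + 6*(-1.027)^2 = 12.4879


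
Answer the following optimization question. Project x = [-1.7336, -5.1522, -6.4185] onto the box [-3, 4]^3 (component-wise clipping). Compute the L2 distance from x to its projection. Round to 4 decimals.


Project each component onto [-3, 4].
clip(-1.7336) = -1.7336, clip(-5.1522) = -3.0, clip(-6.4185) = -3.0
Projection = [-1.7336, -3.0, -3.0]
Squared diffs: [0.0, 4.632, 11.6861]
Distance = sqrt(16.3181) = 4.0396


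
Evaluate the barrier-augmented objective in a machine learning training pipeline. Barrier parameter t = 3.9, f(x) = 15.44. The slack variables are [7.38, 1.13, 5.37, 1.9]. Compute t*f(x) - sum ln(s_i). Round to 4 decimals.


Step 1: Compute log-barrier.
ln values: [1.9988, 0.1222, 1.6808, 0.6419]
phi = -(1.9988 + 0.1222 + 1.6808 + 0.6419) = -4.4437
Step 2: Compute augmented objective.
t*f(x) = 3.9*15.44 = 60.216
Total = 60.216 - 4.4437 = 55.7723


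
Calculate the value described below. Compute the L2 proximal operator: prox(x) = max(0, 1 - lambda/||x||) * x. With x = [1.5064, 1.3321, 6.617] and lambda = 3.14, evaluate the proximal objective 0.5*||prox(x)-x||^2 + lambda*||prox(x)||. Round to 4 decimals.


Step 1: Compute ||x||.
||x|| = 6.9158
Step 2: Compute scaling factor.
scale = max(0, 1 - 3.14/6.9158) = 0.546
Step 3: prox(x) = [0.8224, 0.7273, 3.6127]
||prox(x)|| = 3.7758
Step 4: Proximal objective.
0.5*||prox-x||^2 = 4.9298
lambda*||prox|| = 11.856
Total = 16.7858


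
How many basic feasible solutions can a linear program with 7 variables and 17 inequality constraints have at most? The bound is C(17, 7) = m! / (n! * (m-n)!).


Each vertex corresponds to some choice of n active constraints out of m, so the number of vertices is at most C(m, n) = m! / (n!(m-n)!).
m = 17, n = 7
Numerator: 17 * 16 * 15 * 14 * 13 * 12 * 11
Denominator: 7! = 5040
C(17, 7) = 19448


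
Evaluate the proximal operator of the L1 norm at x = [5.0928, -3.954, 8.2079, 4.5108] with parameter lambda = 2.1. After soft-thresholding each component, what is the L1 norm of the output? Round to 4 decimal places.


Soft-thresholding with lambda = 2.1:
prox(5.0928) = sign(5.0928)*max(|5.0928| - 2.1, 0) = 2.9928
prox(-3.954) = sign(-3.954)*max(|-3.954| - 2.1, 0) = -1.854
prox(8.2079) = sign(8.2079)*max(|8.2079| - 2.1, 0) = 6.1079
prox(4.5108) = sign(4.5108)*max(|4.5108| - 2.1, 0) = 2.4108
prox(x) = [2.9928, -1.854, 6.1079, 2.4108]
||prox(x)||_1 = 2.9928 + 1.854 + 6.1079 + 2.4108 = 13.3655


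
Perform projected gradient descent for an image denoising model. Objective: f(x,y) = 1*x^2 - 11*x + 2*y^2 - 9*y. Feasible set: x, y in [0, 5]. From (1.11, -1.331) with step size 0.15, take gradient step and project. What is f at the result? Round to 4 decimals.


Step 1: Compute gradient at (1.11, -1.331).
grad_x = 2*1*1.11 - 11 = -8.78
grad_y = 2*2*-1.331 - 9 = -14.324
Step 2: Gradient step.
x_raw = 1.11 - 0.15*-8.78 = 2.427
y_raw = -1.331 - 0.15*-14.324 = 0.8176
Step 3: Project onto [0, 5].
x_proj = clip(2.427) = 2.427
y_proj = clip(0.8176) = 0.8176
Step 4: Evaluate f.
f(2.427, 0.8176) = -26.8281


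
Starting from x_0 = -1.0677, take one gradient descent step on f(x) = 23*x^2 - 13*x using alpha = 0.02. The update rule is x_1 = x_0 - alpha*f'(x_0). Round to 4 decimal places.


We compute the gradient at x_0 and apply the update.
f'(x) = 46*x - 13
f'(-1.0677) = 46*-1.0677 - 13 = -62.1142
x_1 = -1.0677 - 0.02*-62.1142 = 0.1746


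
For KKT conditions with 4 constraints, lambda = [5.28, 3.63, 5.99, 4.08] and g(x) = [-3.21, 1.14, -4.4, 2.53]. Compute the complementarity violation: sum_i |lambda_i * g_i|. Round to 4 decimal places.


KKT complementary slackness check:
lambda_1 * g_1 = 5.28 * -3.21 = -16.9488
lambda_2 * g_2 = 3.63 * 1.14 = 4.1382
lambda_3 * g_3 = 5.99 * -4.4 = -26.356
lambda_4 * g_4 = 4.08 * 2.53 = 10.3224
Total violation = 16.9488 + 4.1382 + 26.356 + 10.3224 = 57.7654


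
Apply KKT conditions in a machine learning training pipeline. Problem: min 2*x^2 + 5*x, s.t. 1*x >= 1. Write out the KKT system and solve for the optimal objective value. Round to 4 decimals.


Step 1: Try lambda = 0 (constraint inactive).
x_unc = -5/(2*2) = -1.25
Check: 1*-1.25 = -1.25 < 1 -- violated!
Step 2: Constraint must be active: 1*x = 1
x* = 1/1 = 1.0
lambda = (2*2*1.0 + 5)/1 = 9.0
Step 3: Compute optimal value.
f(x*) = 2*1.0^2 + 5*1.0 = 7.0


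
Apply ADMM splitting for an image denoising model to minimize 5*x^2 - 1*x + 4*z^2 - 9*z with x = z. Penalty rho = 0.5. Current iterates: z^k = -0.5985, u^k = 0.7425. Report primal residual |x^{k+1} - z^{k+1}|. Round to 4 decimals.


ADMM iteration with rho = 0.5, z^k = -0.5985, u^k = 0.7425
Step 1: x-update.
Minimize 5*x^2 - 1*x + (0.5/2)*(x + 0.5985 + 0.7425)^2
FOC: (2*5 + 0.5)*x = 1 + 0.5*(-0.5985 - 0.7425)
x^{k+1} = 0.0314
Step 2: z-update.
Minimize 4*z^2 - 9*z + (0.5/2)*(0.0314 - z + 0.7425)^2
FOC: (2*4 + 0.5)*z = 9 + 0.5*(0.0314 + 0.7425)
z^{k+1} = 1.1043
Step 3: u-update.
u^{k+1} = 0.7425 + 0.0314 - 1.1043 = -0.3305
Step 4: Primal residual = |0.0314 - 1.1043| = 1.073


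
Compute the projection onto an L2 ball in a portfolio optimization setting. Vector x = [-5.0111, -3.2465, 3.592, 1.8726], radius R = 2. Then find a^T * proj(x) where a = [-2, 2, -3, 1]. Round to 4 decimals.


Step 1: Compute ||x|| (intermediates to 6 decimals).
||x|| = sqrt((-5.0111)^2 + (-3.2465)^2 + 3.592^2 + 1.8726^2) = 7.21526
Step 2: Project.
Since ||x|| > R, scale = R/||x|| = 2/7.21526 = 0.27719, proj(x) = scale * x
proj(x) = [-1.389027, -0.899897, 0.995666, 0.519066]
Step 3: Dot product.
a^T * proj(x) = -2*(-1.389027) + 2*(-0.899897) - 3*0.995666 + 1*0.519066 = -1.4897


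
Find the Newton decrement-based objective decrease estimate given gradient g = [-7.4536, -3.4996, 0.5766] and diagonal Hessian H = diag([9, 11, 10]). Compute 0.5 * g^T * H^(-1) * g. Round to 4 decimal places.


Step 1: H is diagonal, so H^(-1) * g = [-0.8282, -0.3181, 0.0577].
Step 2: g^T H^(-1) g = sum_i g_i^2 / H_ii
  = (-7.4536)^2/9 + (-3.4996)^2/11 + (0.5766)^2/10
  = 6.1729 + 1.1134 + 0.0332 = 7.3195
Step 3: Objective decrease = 0.5 * g^T H^(-1) g = 3.6598


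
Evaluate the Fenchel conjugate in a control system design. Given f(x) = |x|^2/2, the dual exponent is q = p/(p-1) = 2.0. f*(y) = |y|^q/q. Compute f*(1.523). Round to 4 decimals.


The conjugate exponent q satisfies 1/p + 1/q = 1.
p = 2, so q = 2/(2 - 1) = 2.0
|y|^q = 1.523^2.0 = 2.3195
f*(1.523) = 2.3195 / 2.0 = 1.1598


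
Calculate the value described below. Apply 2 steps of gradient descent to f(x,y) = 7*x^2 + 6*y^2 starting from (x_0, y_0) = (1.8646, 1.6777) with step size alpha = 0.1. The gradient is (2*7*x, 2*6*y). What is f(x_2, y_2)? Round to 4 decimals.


Gradient descent on f(x,y) = 7*x^2 + 6*y^2.
Starting point: (1.8646, 1.6777), alpha = 0.1
Step 1: grad_x = 2*7*1.8646 = 26.1044, grad_y = 2*6*1.6777 = 20.1324
  x_1 = 1.8646 - 0.1*26.1044 = -0.7458
  y_1 = 1.6777 - 0.1*20.1324 = -0.3355
Step 2: grad_x = 2*7*-0.7458 = -10.4418, grad_y = 2*6*-0.3355 = -4.0265
  x_2 = -0.7458 - 0.1*-10.4418 = 0.2983
  y_2 = -0.3355 - 0.1*-4.0265 = 0.0671
f(0.2983, 0.0671) = 7*0.2983^2 + 6*0.0671^2 = 0.6501


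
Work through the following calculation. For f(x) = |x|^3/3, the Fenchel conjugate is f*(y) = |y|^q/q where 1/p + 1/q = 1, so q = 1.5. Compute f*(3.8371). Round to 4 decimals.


The conjugate exponent q satisfies 1/p + 1/q = 1.
p = 3, so q = 3/(3 - 1) = 1.5
|y|^q = 3.8371^1.5 = 7.5163
f*(3.8371) = 7.5163 / 1.5 = 5.0109


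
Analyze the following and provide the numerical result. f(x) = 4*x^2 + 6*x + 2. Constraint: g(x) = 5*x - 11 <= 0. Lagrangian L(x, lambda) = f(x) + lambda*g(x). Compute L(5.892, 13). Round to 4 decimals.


Step 1: Evaluate f(x).
f(5.892) = 4*5.892^2 + 6*5.892 + 2 = 176.2147
Step 2: Evaluate g(x).
g(5.892) = 5*5.892 - 11 = 18.46
Step 3: Compute Lagrangian.
L = 176.2147 + 13*18.46 = 416.1947


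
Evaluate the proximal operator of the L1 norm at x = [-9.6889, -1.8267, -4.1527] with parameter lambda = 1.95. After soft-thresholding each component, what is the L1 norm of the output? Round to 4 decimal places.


Soft-thresholding with lambda = 1.95:
prox(-9.6889) = sign(-9.6889)*max(|-9.6889| - 1.95, 0) = -7.7389
prox(-1.8267) = sign(-1.8267)*max(|-1.8267| - 1.95, 0) = 0.0
prox(-4.1527) = sign(-4.1527)*max(|-4.1527| - 1.95, 0) = -2.2027
prox(x) = [-7.7389, 0.0, -2.2027]
||prox(x)||_1 = 7.7389 + 0.0 + 2.2027 = 9.9416


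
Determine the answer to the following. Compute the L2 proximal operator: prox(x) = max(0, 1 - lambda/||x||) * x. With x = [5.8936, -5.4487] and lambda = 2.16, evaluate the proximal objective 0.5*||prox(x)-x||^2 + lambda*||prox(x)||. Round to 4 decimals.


Step 1: Compute ||x||.
||x|| = 8.0264
Step 2: Compute scaling factor.
scale = max(0, 1 - 2.16/8.0264) = 0.7309
Step 3: prox(x) = [4.3076, -3.9824]
||prox(x)|| = 5.8664
Step 4: Proximal objective.
0.5*||prox-x||^2 = 2.3328
lambda*||prox|| = 12.6714
Total = 15.0042
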